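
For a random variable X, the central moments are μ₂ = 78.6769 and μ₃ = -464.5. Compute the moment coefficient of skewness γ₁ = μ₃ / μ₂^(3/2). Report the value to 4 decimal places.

-0.6656

σ = √μ₂ = √78.6769 = 8.87000
σ³ = μ₂^(3/2) = 697.86410
γ₁ = μ₃/σ³ = -464.5 / 697.86410 ≈ -0.6656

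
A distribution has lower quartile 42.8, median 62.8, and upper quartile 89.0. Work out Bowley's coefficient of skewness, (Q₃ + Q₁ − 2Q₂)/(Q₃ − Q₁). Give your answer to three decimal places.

numerator: Q₃ + Q₁ − 2Q₂ = 89.0 + 42.8 − 2×62.8 = 6.2000
denominator: Q₃ − Q₁ = 89.0 − 42.8 = 46.2000
Bowley skewness = 6.2000 / 46.2000 ≈ 0.134

0.134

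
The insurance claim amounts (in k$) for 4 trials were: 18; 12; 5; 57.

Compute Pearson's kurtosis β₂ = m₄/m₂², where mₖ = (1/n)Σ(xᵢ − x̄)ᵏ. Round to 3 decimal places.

x̄ = 23.0000
Σ(xᵢ − x̄)² = 1626.0000 ⇒ m₂ = 406.50000
Σ(xᵢ − x̄)⁴ = 1456578.0000 ⇒ m₄ = 364144.50000
m₂² = 165242.25000
β₂ = m₄/m₂² = 364144.50000 / 165242.25000 ≈ 2.204

2.204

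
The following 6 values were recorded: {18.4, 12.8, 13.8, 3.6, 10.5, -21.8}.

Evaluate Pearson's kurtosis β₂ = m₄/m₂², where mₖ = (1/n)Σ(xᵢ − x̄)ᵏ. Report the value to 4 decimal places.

3.4413

x̄ = 6.2167
Σ(xᵢ − x̄)² = 1059.4083 ⇒ m₂ = 176.56806
Σ(xᵢ − x̄)⁴ = 643722.2301 ⇒ m₄ = 107287.03835
m₂² = 31176.27824
β₂ = m₄/m₂² = 107287.03835 / 31176.27824 ≈ 3.4413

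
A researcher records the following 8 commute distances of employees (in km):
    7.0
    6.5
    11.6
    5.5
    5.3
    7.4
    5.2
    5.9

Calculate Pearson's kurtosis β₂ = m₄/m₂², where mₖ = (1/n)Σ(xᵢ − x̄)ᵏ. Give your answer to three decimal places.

x̄ = 6.8000
Σ(xᵢ − x̄)² = 30.8400 ⇒ m₂ = 3.85500
Σ(xᵢ − x̄)⁴ = 546.1092 ⇒ m₄ = 68.26365
m₂² = 14.86102
β₂ = m₄/m₂² = 68.26365 / 14.86102 ≈ 4.593

4.593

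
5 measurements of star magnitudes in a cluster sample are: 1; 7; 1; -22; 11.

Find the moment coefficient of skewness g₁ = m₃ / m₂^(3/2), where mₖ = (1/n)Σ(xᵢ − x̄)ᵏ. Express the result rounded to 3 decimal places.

x̄ = (1 + 7 + 1 - 22 + 11) / 5 = -0.4000
deviations (xᵢ − x̄): 1.4000, 7.4000, 1.4000, -21.6000, 11.4000
Σ(xᵢ − x̄)² = 655.2000 ⇒ m₂ = 655.2000/5 = 131.04000
Σ(xᵢ − x̄)³ = -8185.4400 ⇒ m₃ = -8185.4400/5 = -1637.08800
m₂^(3/2) = 131.04000^(1.5) = 1500.05032
g₁ = m₃ / m₂^(3/2) = -1637.08800 / 1500.05032 ≈ -1.091

-1.091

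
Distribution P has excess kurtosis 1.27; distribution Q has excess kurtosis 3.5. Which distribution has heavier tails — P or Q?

Q

Higher excess kurtosis ⇒ heavier tails relative to the normal distribution.
1.27 vs 3.5: the larger is 3.5, so Q has heavier tails.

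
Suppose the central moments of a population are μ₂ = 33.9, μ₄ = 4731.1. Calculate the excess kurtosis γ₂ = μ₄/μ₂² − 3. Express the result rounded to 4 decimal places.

1.1168

μ₂² = 33.9² = 1149.21000
μ₄/μ₂² = 4731.1 / 1149.21000 = 4.11683
γ₂ = 4.11683 − 3 ≈ 1.1168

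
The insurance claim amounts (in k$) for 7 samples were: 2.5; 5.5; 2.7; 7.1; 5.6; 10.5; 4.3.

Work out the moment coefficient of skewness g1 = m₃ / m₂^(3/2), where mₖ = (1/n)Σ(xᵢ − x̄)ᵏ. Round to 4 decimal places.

0.7188

x̄ = (2.5 + 5.5 + 2.7 + 7.1 + 5.6 + 10.5 + 4.3) / 7 = 5.4571
deviations (xᵢ − x̄): -2.9571, 0.0429, -2.7571, 1.6429, 0.1429, 5.0429, -1.1571
Σ(xᵢ − x̄)² = 45.8371 ⇒ m₂ = 45.8371/7 = 6.54816
Σ(xᵢ − x̄)³ = 84.3109 ⇒ m₃ = 84.3109/7 = 12.04441
m₂^(3/2) = 6.54816^(1.5) = 16.75634
g1 = m₃ / m₂^(3/2) = 12.04441 / 16.75634 ≈ 0.7188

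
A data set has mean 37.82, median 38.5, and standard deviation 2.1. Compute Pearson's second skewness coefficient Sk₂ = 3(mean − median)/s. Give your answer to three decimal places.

-0.971

Sk₂ = 3(37.82 − 38.5) / 2.1 = 3 × -0.6800 / 2.1
    = -2.0400 / 2.1 ≈ -0.971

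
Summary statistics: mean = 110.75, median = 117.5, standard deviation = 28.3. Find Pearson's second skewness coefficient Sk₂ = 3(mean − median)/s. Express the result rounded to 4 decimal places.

-0.7155

Sk₂ = 3(110.75 − 117.5) / 28.3 = 3 × -6.7500 / 28.3
    = -20.2500 / 28.3 ≈ -0.7155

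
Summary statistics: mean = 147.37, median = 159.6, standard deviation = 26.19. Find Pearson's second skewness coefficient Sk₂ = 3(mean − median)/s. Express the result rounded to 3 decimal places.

-1.401

Sk₂ = 3(147.37 − 159.6) / 26.19 = 3 × -12.2300 / 26.19
    = -36.6900 / 26.19 ≈ -1.401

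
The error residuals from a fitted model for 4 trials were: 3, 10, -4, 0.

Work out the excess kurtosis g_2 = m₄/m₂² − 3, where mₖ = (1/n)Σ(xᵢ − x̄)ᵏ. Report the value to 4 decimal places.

x̄ = 2.2500
Σ(xᵢ − x̄)² = 104.7500 ⇒ m₂ = 26.18750
Σ(xᵢ − x̄)⁴ = 5159.3281 ⇒ m₄ = 1289.83203
m₂² = 685.78516
g_2 = m₄/m₂² − 3 = 1.88081 − 3 ≈ -1.1192

-1.1192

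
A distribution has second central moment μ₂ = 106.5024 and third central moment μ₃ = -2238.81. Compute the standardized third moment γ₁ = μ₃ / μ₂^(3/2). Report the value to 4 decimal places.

-2.0369

σ = √μ₂ = √106.5024 = 10.32000
σ³ = μ₂^(3/2) = 1099.10477
γ₁ = μ₃/σ³ = -2238.81 / 1099.10477 ≈ -2.0369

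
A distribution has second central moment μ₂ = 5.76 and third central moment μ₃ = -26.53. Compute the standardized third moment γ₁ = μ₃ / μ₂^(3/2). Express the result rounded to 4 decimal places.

-1.9191

σ = √μ₂ = √5.76 = 2.40000
σ³ = μ₂^(3/2) = 13.82400
γ₁ = μ₃/σ³ = -26.53 / 13.82400 ≈ -1.9191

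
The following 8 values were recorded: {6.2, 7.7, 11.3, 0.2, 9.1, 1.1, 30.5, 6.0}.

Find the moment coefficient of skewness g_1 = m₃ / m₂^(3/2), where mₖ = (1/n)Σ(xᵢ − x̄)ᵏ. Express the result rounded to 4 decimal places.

x̄ = (6.2 + 7.7 + 11.3 + 0.2 + 9.1 + 1.1 + 30.5 + 6.0) / 8 = 9.0125
deviations (xᵢ − x̄): -2.8125, -1.3125, 2.2875, -8.8125, 0.0875, -7.9125, 21.4875, -3.0125
Σ(xᵢ − x̄)² = 625.9288 ⇒ m₂ = 625.9288/8 = 78.24109
Σ(xᵢ − x̄)³ = 8701.4107 ⇒ m₃ = 8701.4107/8 = 1087.67633
m₂^(3/2) = 78.24109^(1.5) = 692.07374
g_1 = m₃ / m₂^(3/2) = 1087.67633 / 692.07374 ≈ 1.5716

1.5716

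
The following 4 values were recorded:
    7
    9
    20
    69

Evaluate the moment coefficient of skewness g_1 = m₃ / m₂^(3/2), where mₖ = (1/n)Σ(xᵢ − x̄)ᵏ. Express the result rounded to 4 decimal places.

1.0284

x̄ = (7 + 9 + 20 + 69) / 4 = 26.2500
deviations (xᵢ − x̄): -19.2500, -17.2500, -6.2500, 42.7500
Σ(xᵢ − x̄)² = 2534.7500 ⇒ m₂ = 2534.7500/4 = 633.68750
Σ(xᵢ − x̄)³ = 65617.8750 ⇒ m₃ = 65617.8750/4 = 16404.46875
m₂^(3/2) = 633.68750^(1.5) = 15951.91073
g_1 = m₃ / m₂^(3/2) = 16404.46875 / 15951.91073 ≈ 1.0284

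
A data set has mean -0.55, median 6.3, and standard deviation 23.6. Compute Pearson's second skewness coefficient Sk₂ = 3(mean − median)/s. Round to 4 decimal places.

-0.8708

Sk₂ = 3(-0.55 − 6.3) / 23.6 = 3 × -6.8500 / 23.6
    = -20.5500 / 23.6 ≈ -0.8708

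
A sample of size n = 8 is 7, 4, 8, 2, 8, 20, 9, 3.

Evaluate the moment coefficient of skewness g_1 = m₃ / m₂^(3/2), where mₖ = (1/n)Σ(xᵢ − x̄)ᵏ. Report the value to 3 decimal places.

1.346

x̄ = (7 + 4 + 8 + 2 + 8 + 20 + 9 + 3) / 8 = 7.6250
deviations (xᵢ − x̄): -0.6250, -3.6250, 0.3750, -5.6250, 0.3750, 12.3750, 1.3750, -4.6250
Σ(xᵢ − x̄)² = 221.8750 ⇒ m₂ = 221.8750/8 = 27.73438
Σ(xᵢ − x̄)³ = 1573.0313 ⇒ m₃ = 1573.0313/8 = 196.62891
m₂^(3/2) = 27.73438^(1.5) = 146.05875
g_1 = m₃ / m₂^(3/2) = 196.62891 / 146.05875 ≈ 1.346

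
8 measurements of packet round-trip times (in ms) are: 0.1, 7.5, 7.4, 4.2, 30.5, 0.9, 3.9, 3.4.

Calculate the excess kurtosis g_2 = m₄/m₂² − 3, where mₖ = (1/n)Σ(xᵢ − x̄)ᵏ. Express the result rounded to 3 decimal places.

2.342

x̄ = 7.2375
Σ(xᵢ − x̄)² = 667.4388 ⇒ m₂ = 83.42984
Σ(xᵢ − x̄)⁴ = 297471.2225 ⇒ m₄ = 37183.90281
m₂² = 6960.53883
g_2 = m₄/m₂² − 3 = 5.34210 − 3 ≈ 2.342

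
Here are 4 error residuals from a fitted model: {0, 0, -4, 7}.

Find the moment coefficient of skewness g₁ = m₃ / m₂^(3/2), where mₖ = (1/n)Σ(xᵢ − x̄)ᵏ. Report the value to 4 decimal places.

x̄ = (0 + 0 - 4 + 7) / 4 = 0.7500
deviations (xᵢ − x̄): -0.7500, -0.7500, -4.7500, 6.2500
Σ(xᵢ − x̄)² = 62.7500 ⇒ m₂ = 62.7500/4 = 15.68750
Σ(xᵢ − x̄)³ = 136.1250 ⇒ m₃ = 136.1250/4 = 34.03125
m₂^(3/2) = 15.68750^(1.5) = 62.13419
g₁ = m₃ / m₂^(3/2) = 34.03125 / 62.13419 ≈ 0.5477

0.5477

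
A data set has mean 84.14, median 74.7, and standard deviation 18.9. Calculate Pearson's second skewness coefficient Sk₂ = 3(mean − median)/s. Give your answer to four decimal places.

1.4984

Sk₂ = 3(84.14 − 74.7) / 18.9 = 3 × 9.4400 / 18.9
    = 28.3200 / 18.9 ≈ 1.4984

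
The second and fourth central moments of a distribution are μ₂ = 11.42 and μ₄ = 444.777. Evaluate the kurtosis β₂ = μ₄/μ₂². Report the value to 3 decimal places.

μ₂² = 11.42² = 130.41640
μ₄/μ₂² = 444.777 / 130.41640 = 3.41044
β₂ ≈ 3.410

3.410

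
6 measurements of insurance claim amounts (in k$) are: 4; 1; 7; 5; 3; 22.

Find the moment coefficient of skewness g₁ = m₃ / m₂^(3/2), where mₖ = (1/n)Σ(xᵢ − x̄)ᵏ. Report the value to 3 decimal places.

x̄ = (4 + 1 + 7 + 5 + 3 + 22) / 6 = 7.0000
deviations (xᵢ − x̄): -3.0000, -6.0000, 0.0000, -2.0000, -4.0000, 15.0000
Σ(xᵢ − x̄)² = 290.0000 ⇒ m₂ = 290.0000/6 = 48.33333
Σ(xᵢ − x̄)³ = 3060.0000 ⇒ m₃ = 3060.0000/6 = 510.00000
m₂^(3/2) = 48.33333^(1.5) = 336.02386
g₁ = m₃ / m₂^(3/2) = 510.00000 / 336.02386 ≈ 1.518

1.518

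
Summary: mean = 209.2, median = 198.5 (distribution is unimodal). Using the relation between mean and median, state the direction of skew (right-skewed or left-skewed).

right-skewed

mean − median = 209.2 − 198.5 = 10.7
mean > median ⇒ the longer tail is on the right ⇒ right-skewed (positively skewed).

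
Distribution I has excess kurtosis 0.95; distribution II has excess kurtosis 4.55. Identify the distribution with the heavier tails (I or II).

Higher excess kurtosis ⇒ heavier tails relative to the normal distribution.
0.95 vs 4.55: the larger is 4.55, so II has heavier tails.

II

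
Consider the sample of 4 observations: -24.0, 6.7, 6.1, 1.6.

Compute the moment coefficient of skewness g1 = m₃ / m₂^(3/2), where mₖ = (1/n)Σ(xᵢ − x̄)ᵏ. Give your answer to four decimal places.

-1.0740

x̄ = (-24.0 + 6.7 + 6.1 + 1.6) / 4 = -2.4000
deviations (xᵢ − x̄): -21.6000, 9.1000, 8.5000, 4.0000
Σ(xᵢ − x̄)² = 637.6200 ⇒ m₂ = 637.6200/4 = 159.40500
Σ(xᵢ − x̄)³ = -8646.0000 ⇒ m₃ = -8646.0000/4 = -2161.50000
m₂^(3/2) = 159.40500^(1.5) = 2012.57887
g1 = m₃ / m₂^(3/2) = -2161.50000 / 2012.57887 ≈ -1.0740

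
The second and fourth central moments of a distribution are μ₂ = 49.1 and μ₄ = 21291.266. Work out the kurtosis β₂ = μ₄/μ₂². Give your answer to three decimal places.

8.832

μ₂² = 49.1² = 2410.81000
μ₄/μ₂² = 21291.266 / 2410.81000 = 8.83158
β₂ ≈ 8.832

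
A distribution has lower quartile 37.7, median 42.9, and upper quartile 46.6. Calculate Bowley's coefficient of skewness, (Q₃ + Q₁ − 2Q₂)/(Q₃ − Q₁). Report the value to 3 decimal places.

-0.169

numerator: Q₃ + Q₁ − 2Q₂ = 46.6 + 37.7 − 2×42.9 = -1.5000
denominator: Q₃ − Q₁ = 46.6 − 37.7 = 8.9000
Bowley skewness = -1.5000 / 8.9000 ≈ -0.169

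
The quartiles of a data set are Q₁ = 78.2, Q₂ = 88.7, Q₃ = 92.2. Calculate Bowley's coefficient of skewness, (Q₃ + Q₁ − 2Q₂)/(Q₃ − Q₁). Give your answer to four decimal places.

-0.5000

numerator: Q₃ + Q₁ − 2Q₂ = 92.2 + 78.2 − 2×88.7 = -7.0000
denominator: Q₃ − Q₁ = 92.2 − 78.2 = 14.0000
Bowley skewness = -7.0000 / 14.0000 ≈ -0.5000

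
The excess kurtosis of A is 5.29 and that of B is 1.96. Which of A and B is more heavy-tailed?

A

Higher excess kurtosis ⇒ heavier tails relative to the normal distribution.
5.29 vs 1.96: the larger is 5.29, so A has heavier tails.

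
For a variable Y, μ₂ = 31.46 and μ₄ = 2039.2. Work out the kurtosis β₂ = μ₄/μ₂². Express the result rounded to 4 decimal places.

μ₂² = 31.46² = 989.73160
μ₄/μ₂² = 2039.2 / 989.73160 = 2.06036
β₂ ≈ 2.0604

2.0604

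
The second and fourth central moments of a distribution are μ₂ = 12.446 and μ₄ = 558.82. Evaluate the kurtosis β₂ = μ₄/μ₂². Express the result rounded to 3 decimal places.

μ₂² = 12.446² = 154.90292
μ₄/μ₂² = 558.82 / 154.90292 = 3.60755
β₂ ≈ 3.608

3.608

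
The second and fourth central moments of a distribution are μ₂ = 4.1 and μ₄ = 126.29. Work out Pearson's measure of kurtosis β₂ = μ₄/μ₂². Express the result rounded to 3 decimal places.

μ₂² = 4.1² = 16.81000
μ₄/μ₂² = 126.29 / 16.81000 = 7.51279
β₂ ≈ 7.513

7.513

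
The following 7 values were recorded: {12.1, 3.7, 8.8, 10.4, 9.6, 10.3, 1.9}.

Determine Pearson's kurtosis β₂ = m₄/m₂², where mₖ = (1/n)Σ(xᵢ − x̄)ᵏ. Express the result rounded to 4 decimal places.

x̄ = 8.1143
Σ(xᵢ − x̄)² = 86.6686 ⇒ m₂ = 12.38122
Σ(xᵢ − x̄)⁴ = 2178.5747 ⇒ m₄ = 311.22496
m₂² = 153.29472
β₂ = m₄/m₂² = 311.22496 / 153.29472 ≈ 2.0302

2.0302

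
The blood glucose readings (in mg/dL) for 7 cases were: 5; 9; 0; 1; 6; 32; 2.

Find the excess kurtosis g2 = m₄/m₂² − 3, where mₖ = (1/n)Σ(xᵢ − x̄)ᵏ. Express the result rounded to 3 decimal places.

x̄ = 7.8571
Σ(xᵢ − x̄)² = 738.8571 ⇒ m₂ = 105.55102
Σ(xᵢ − x̄)⁴ = 347025.4810 ⇒ m₄ = 49575.06872
m₂² = 11141.01791
g2 = m₄/m₂² − 3 = 4.44978 − 3 ≈ 1.450

1.450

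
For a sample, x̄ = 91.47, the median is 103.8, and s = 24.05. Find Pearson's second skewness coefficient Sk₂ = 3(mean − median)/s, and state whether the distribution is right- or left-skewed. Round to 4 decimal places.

-1.5380, left-skewed

Sk₂ = 3(91.47 − 103.8) / 24.05 = 3 × -12.3300 / 24.05
    = -36.9900 / 24.05 ≈ -1.5380
Sk₂ < 0 ⇒ mean < median ⇒ left-skewed (negative skew).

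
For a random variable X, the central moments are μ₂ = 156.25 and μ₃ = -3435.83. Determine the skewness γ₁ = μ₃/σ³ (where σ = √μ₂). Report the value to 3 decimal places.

-1.759

σ = √μ₂ = √156.25 = 12.50000
σ³ = μ₂^(3/2) = 1953.12500
γ₁ = μ₃/σ³ = -3435.83 / 1953.12500 ≈ -1.759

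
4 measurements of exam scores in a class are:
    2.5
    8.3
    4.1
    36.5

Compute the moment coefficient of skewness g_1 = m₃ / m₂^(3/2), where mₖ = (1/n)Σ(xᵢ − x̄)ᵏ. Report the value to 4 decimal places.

x̄ = (2.5 + 8.3 + 4.1 + 36.5) / 4 = 12.8500
deviations (xᵢ − x̄): -10.3500, -4.5500, -8.7500, 23.6500
Σ(xᵢ − x̄)² = 763.7100 ⇒ m₂ = 763.7100/4 = 190.92750
Σ(xᵢ − x̄)³ = 11355.1410 ⇒ m₃ = 11355.1410/4 = 2838.78525
m₂^(3/2) = 190.92750^(1.5) = 2638.16971
g_1 = m₃ / m₂^(3/2) = 2838.78525 / 2638.16971 ≈ 1.0760

1.0760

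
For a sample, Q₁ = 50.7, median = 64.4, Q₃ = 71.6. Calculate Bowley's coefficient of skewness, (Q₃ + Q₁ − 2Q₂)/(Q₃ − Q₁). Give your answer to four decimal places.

-0.3110

numerator: Q₃ + Q₁ − 2Q₂ = 71.6 + 50.7 − 2×64.4 = -6.5000
denominator: Q₃ − Q₁ = 71.6 − 50.7 = 20.9000
Bowley skewness = -6.5000 / 20.9000 ≈ -0.3110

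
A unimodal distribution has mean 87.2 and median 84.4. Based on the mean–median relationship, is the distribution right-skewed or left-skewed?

mean − median = 87.2 − 84.4 = 2.8
mean > median ⇒ the longer tail is on the right ⇒ right-skewed (positively skewed).

right-skewed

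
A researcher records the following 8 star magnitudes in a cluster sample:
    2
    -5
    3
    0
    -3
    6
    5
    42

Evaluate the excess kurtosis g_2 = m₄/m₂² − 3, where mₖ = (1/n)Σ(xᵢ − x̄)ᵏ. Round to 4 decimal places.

x̄ = 6.2500
Σ(xᵢ − x̄)² = 1559.5000 ⇒ m₂ = 194.93750
Σ(xᵢ − x̄)⁴ = 1658748.9063 ⇒ m₄ = 207343.61328
m₂² = 38000.62891
g_2 = m₄/m₂² − 3 = 5.45632 − 3 ≈ 2.4563

2.4563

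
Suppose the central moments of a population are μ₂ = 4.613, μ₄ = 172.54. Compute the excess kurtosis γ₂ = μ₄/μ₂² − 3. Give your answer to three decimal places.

5.108

μ₂² = 4.613² = 21.27977
μ₄/μ₂² = 172.54 / 21.27977 = 8.10817
γ₂ = 8.10817 − 3 ≈ 5.108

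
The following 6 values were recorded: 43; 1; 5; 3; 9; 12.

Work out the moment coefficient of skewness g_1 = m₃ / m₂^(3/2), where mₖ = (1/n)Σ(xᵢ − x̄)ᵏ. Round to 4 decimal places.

x̄ = (43 + 1 + 5 + 3 + 9 + 12) / 6 = 12.1667
deviations (xᵢ − x̄): 30.8333, -11.1667, -7.1667, -9.1667, -3.1667, -0.1667
Σ(xᵢ − x̄)² = 1220.8333 ⇒ m₂ = 1220.8333/6 = 203.47222
Σ(xᵢ − x̄)³ = 26750.5556 ⇒ m₃ = 26750.5556/6 = 4458.42593
m₂^(3/2) = 203.47222^(1.5) = 2902.40285
g_1 = m₃ / m₂^(3/2) = 4458.42593 / 2902.40285 ≈ 1.5361

1.5361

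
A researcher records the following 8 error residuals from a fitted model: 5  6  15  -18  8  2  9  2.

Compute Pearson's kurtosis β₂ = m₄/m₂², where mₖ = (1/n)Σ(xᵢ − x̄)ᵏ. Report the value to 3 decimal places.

x̄ = 3.6250
Σ(xᵢ − x̄)² = 657.8750 ⇒ m₂ = 82.23438
Σ(xᵢ − x̄)⁴ = 236680.0566 ⇒ m₄ = 29585.00708
m₂² = 6762.49243
β₂ = m₄/m₂² = 29585.00708 / 6762.49243 ≈ 4.375

4.375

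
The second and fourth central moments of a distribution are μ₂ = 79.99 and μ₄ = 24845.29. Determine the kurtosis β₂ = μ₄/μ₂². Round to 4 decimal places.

3.8830

μ₂² = 79.99² = 6398.40010
μ₄/μ₂² = 24845.29 / 6398.40010 = 3.88305
β₂ ≈ 3.8830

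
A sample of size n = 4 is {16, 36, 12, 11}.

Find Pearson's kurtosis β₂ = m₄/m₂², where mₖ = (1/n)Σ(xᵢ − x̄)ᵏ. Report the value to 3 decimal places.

x̄ = 18.7500
Σ(xᵢ − x̄)² = 410.7500 ⇒ m₂ = 102.68750
Σ(xᵢ − x̄)⁴ = 94284.0781 ⇒ m₄ = 23571.01953
m₂² = 10544.72266
β₂ = m₄/m₂² = 23571.01953 / 10544.72266 ≈ 2.235

2.235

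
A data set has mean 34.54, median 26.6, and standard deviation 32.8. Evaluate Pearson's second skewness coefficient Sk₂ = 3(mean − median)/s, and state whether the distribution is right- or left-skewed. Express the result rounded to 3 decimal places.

0.726, right-skewed

Sk₂ = 3(34.54 − 26.6) / 32.8 = 3 × 7.9400 / 32.8
    = 23.8200 / 32.8 ≈ 0.726
Sk₂ > 0 ⇒ mean > median ⇒ right-skewed (positive skew).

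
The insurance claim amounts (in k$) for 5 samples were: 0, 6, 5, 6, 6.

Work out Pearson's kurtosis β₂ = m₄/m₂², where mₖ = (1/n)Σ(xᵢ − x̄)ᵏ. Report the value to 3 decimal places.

x̄ = 4.6000
Σ(xᵢ − x̄)² = 27.2000 ⇒ m₂ = 5.44000
Σ(xᵢ − x̄)⁴ = 459.2960 ⇒ m₄ = 91.85920
m₂² = 29.59360
β₂ = m₄/m₂² = 91.85920 / 29.59360 ≈ 3.104

3.104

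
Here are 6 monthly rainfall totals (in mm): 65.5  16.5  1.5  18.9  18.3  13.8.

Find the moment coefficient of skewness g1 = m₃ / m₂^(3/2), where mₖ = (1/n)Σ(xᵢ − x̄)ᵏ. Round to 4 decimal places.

x̄ = (65.5 + 16.5 + 1.5 + 18.9 + 18.3 + 13.8) / 6 = 22.4167
deviations (xᵢ − x̄): 43.0833, -5.9167, -20.9167, -3.5167, -4.1167, -8.6167
Σ(xᵢ − x̄)² = 2432.2483 ⇒ m₂ = 2432.2483/6 = 405.37472
Σ(xᵢ − x̄)³ = 69858.8186 ⇒ m₃ = 69858.8186/6 = 11643.13643
m₂^(3/2) = 405.37472^(1.5) = 8161.78210
g1 = m₃ / m₂^(3/2) = 11643.13643 / 8161.78210 ≈ 1.4265

1.4265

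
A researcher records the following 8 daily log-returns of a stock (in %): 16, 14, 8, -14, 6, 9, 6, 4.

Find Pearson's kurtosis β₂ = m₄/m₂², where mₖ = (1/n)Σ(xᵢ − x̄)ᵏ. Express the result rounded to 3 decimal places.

x̄ = 6.1250
Σ(xᵢ − x̄)² = 580.8750 ⇒ m₂ = 72.60938
Σ(xᵢ − x̄)⁴ = 177493.9629 ⇒ m₄ = 22186.74536
m₂² = 5272.12134
β₂ = m₄/m₂² = 22186.74536 / 5272.12134 ≈ 4.208

4.208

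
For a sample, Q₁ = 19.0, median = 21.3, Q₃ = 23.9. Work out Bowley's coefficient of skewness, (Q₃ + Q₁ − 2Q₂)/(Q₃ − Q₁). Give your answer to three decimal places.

0.061

numerator: Q₃ + Q₁ − 2Q₂ = 23.9 + 19.0 − 2×21.3 = 0.3000
denominator: Q₃ − Q₁ = 23.9 − 19.0 = 4.9000
Bowley skewness = 0.3000 / 4.9000 ≈ 0.061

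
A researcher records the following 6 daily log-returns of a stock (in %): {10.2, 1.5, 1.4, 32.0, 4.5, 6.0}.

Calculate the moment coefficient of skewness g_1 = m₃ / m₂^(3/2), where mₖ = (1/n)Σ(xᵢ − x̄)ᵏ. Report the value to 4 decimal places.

x̄ = (10.2 + 1.5 + 1.4 + 32.0 + 4.5 + 6.0) / 6 = 9.2667
deviations (xᵢ − x̄): 0.9333, -7.7667, -7.8667, 22.7333, -4.7667, -3.2667
Σ(xᵢ − x̄)² = 673.2733 ⇒ m₂ = 673.2733/6 = 112.21222
Σ(xᵢ − x̄)³ = 10651.0196 ⇒ m₃ = 10651.0196/6 = 1775.16993
m₂^(3/2) = 112.21222^(1.5) = 1188.66711
g_1 = m₃ / m₂^(3/2) = 1775.16993 / 1188.66711 ≈ 1.4934

1.4934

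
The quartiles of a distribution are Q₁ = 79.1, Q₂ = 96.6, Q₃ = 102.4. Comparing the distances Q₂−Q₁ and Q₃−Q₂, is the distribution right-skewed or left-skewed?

left-skewed

Q₂ − Q₁ = 17.5;  Q₃ − Q₂ = 5.8
Q₂ − Q₁ > Q₃ − Q₂ ⇒ the lower half is more spread out ⇒ left-skewed.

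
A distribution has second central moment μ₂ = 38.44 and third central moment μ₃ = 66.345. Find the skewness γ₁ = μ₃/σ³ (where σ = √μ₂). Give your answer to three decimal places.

0.278

σ = √μ₂ = √38.44 = 6.20000
σ³ = μ₂^(3/2) = 238.32800
γ₁ = μ₃/σ³ = 66.345 / 238.32800 ≈ 0.278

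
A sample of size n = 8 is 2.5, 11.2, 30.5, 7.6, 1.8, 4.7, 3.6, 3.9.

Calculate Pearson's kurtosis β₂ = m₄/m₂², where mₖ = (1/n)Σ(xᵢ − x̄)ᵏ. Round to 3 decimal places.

5.007

x̄ = 8.2250
Σ(xᵢ − x̄)² = 631.9950 ⇒ m₂ = 78.99937
Σ(xᵢ − x̄)⁴ = 250008.9240 ⇒ m₄ = 31251.11550
m₂² = 6240.90125
β₂ = m₄/m₂² = 31251.11550 / 6240.90125 ≈ 5.007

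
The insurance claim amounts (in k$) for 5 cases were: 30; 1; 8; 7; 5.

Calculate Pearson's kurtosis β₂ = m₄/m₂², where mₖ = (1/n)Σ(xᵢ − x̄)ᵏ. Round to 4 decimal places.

3.0042

x̄ = 10.2000
Σ(xᵢ − x̄)² = 518.8000 ⇒ m₂ = 103.76000
Σ(xᵢ − x̄)⁴ = 161718.7360 ⇒ m₄ = 32343.74720
m₂² = 10766.13760
β₂ = m₄/m₂² = 32343.74720 / 10766.13760 ≈ 3.0042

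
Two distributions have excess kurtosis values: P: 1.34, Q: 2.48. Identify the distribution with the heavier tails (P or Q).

Q

Higher excess kurtosis ⇒ heavier tails relative to the normal distribution.
1.34 vs 2.48: the larger is 2.48, so Q has heavier tails.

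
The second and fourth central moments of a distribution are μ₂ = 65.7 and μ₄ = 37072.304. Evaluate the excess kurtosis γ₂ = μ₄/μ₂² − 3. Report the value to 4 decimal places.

μ₂² = 65.7² = 4316.49000
μ₄/μ₂² = 37072.304 / 4316.49000 = 8.58853
γ₂ = 8.58853 − 3 ≈ 5.5885

5.5885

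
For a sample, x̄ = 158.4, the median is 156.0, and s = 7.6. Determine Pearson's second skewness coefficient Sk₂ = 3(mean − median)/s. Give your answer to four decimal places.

Sk₂ = 3(158.4 − 156.0) / 7.6 = 3 × 2.4000 / 7.6
    = 7.2000 / 7.6 ≈ 0.9474

0.9474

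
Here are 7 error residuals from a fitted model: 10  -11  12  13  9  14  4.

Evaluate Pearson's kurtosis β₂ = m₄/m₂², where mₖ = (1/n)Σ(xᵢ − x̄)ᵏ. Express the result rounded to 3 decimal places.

3.900

x̄ = 7.2857
Σ(xᵢ − x̄)² = 455.4286 ⇒ m₂ = 65.06122
Σ(xᵢ − x̄)⁴ = 115573.4927 ⇒ m₄ = 16510.49896
m₂² = 4232.96293
β₂ = m₄/m₂² = 16510.49896 / 4232.96293 ≈ 3.900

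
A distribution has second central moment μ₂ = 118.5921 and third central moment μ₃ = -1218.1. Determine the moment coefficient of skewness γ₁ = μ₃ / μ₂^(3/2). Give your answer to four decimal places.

-0.9432

σ = √μ₂ = √118.5921 = 10.89000
σ³ = μ₂^(3/2) = 1291.46797
γ₁ = μ₃/σ³ = -1218.1 / 1291.46797 ≈ -0.9432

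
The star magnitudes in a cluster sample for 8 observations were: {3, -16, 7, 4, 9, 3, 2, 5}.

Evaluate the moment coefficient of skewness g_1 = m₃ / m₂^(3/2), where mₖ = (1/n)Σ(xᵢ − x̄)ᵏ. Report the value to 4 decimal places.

x̄ = (3 - 16 + 7 + 4 + 9 + 3 + 2 + 5) / 8 = 2.1250
deviations (xᵢ − x̄): 0.8750, -18.1250, 4.8750, 1.8750, 6.8750, 0.8750, -0.1250, 2.8750
Σ(xᵢ − x̄)² = 412.8750 ⇒ m₂ = 412.8750/8 = 51.60938
Σ(xᵢ − x̄)³ = -5481.8438 ⇒ m₃ = -5481.8438/8 = -685.23047
m₂^(3/2) = 51.60938^(1.5) = 370.76002
g_1 = m₃ / m₂^(3/2) = -685.23047 / 370.76002 ≈ -1.8482

-1.8482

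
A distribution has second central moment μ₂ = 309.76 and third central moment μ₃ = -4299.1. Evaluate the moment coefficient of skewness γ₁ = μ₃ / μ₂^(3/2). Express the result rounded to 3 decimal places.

σ = √μ₂ = √309.76 = 17.60000
σ³ = μ₂^(3/2) = 5451.77600
γ₁ = μ₃/σ³ = -4299.1 / 5451.77600 ≈ -0.789

-0.789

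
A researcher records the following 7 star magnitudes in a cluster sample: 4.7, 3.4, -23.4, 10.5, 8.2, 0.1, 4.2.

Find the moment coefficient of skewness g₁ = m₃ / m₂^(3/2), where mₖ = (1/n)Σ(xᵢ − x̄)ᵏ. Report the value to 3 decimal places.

-1.670

x̄ = (4.7 + 3.4 - 23.4 + 10.5 + 8.2 + 0.1 + 4.2) / 7 = 1.1000
deviations (xᵢ − x̄): 3.6000, 2.3000, -24.5000, 9.4000, 7.1000, -1.0000, 3.1000
Σ(xᵢ − x̄)² = 767.8800 ⇒ m₂ = 767.8800/7 = 109.69714
Σ(xᵢ − x̄)³ = -13430.0160 ⇒ m₃ = -13430.0160/7 = -1918.57371
m₂^(3/2) = 109.69714^(1.5) = 1148.92843
g₁ = m₃ / m₂^(3/2) = -1918.57371 / 1148.92843 ≈ -1.670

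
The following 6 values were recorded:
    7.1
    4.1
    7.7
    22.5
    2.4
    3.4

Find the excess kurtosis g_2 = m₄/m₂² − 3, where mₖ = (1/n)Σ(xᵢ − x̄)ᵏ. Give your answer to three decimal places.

0.655

x̄ = 7.8667
Σ(xᵢ − x̄)² = 278.7733 ⇒ m₂ = 46.46222
Σ(xᵢ − x̄)⁴ = 47346.3264 ⇒ m₄ = 7891.05441
m₂² = 2158.73809
g_2 = m₄/m₂² − 3 = 3.65540 − 3 ≈ 0.655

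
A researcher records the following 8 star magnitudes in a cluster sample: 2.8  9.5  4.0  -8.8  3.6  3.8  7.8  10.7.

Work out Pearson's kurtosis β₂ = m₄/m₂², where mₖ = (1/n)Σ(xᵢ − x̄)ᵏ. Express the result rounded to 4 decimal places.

x̄ = 4.1750
Σ(xᵢ − x̄)² = 254.8150 ⇒ m₂ = 31.85188
Σ(xᵢ − x̄)⁴ = 31135.0388 ⇒ m₄ = 3891.87985
m₂² = 1014.54194
β₂ = m₄/m₂² = 3891.87985 / 1014.54194 ≈ 3.8361

3.8361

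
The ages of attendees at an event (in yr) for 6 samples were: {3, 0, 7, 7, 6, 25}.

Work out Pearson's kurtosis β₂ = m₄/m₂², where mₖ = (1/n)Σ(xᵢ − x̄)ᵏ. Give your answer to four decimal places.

3.5913

x̄ = 8.0000
Σ(xᵢ − x̄)² = 384.0000 ⇒ m₂ = 64.00000
Σ(xᵢ − x̄)⁴ = 88260.0000 ⇒ m₄ = 14710.00000
m₂² = 4096.00000
β₂ = m₄/m₂² = 14710.00000 / 4096.00000 ≈ 3.5913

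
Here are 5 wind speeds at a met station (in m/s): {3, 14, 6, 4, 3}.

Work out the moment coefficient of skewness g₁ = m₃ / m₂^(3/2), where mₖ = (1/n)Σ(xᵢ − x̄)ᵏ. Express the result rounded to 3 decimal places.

x̄ = (3 + 14 + 6 + 4 + 3) / 5 = 6.0000
deviations (xᵢ − x̄): -3.0000, 8.0000, 0.0000, -2.0000, -3.0000
Σ(xᵢ − x̄)² = 86.0000 ⇒ m₂ = 86.0000/5 = 17.20000
Σ(xᵢ − x̄)³ = 450.0000 ⇒ m₃ = 450.0000/5 = 90.00000
m₂^(3/2) = 17.20000^(1.5) = 71.33336
g₁ = m₃ / m₂^(3/2) = 90.00000 / 71.33336 ≈ 1.262

1.262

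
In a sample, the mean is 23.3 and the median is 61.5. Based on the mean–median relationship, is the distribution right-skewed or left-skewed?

left-skewed

mean − median = 23.3 − 61.5 = -38.2
mean < median ⇒ the longer tail is on the left ⇒ left-skewed (negatively skewed).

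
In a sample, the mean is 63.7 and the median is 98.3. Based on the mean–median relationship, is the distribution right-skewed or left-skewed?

left-skewed

mean − median = 63.7 − 98.3 = -34.6
mean < median ⇒ the longer tail is on the left ⇒ left-skewed (negatively skewed).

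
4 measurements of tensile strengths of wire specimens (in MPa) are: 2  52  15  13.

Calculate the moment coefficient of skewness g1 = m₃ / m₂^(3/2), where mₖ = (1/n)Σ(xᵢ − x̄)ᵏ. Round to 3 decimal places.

0.909

x̄ = (2 + 52 + 15 + 13) / 4 = 20.5000
deviations (xᵢ − x̄): -18.5000, 31.5000, -5.5000, -7.5000
Σ(xᵢ − x̄)² = 1421.0000 ⇒ m₂ = 1421.0000/4 = 355.25000
Σ(xᵢ − x̄)³ = 24336.0000 ⇒ m₃ = 24336.0000/4 = 6084.00000
m₂^(3/2) = 355.25000^(1.5) = 6695.77929
g1 = m₃ / m₂^(3/2) = 6084.00000 / 6695.77929 ≈ 0.909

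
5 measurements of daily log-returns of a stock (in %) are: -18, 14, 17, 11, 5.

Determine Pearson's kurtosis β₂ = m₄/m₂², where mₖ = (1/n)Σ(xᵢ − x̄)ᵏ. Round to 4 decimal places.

2.7610

x̄ = 5.8000
Σ(xᵢ − x̄)² = 786.8000 ⇒ m₂ = 157.36000
Σ(xᵢ − x̄)⁴ = 341842.2560 ⇒ m₄ = 68368.45120
m₂² = 24762.16960
β₂ = m₄/m₂² = 68368.45120 / 24762.16960 ≈ 2.7610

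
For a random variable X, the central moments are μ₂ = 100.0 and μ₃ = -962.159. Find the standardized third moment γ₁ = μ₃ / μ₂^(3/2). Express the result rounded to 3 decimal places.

-0.962

σ = √μ₂ = √100.0 = 10.00000
σ³ = μ₂^(3/2) = 1000.00000
γ₁ = μ₃/σ³ = -962.159 / 1000.00000 ≈ -0.962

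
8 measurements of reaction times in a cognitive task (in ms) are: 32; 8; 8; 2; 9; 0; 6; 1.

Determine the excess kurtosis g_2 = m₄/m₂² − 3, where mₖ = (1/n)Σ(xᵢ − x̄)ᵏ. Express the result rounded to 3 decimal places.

1.917

x̄ = 8.2500
Σ(xᵢ − x̄)² = 729.5000 ⇒ m₂ = 91.18750
Σ(xᵢ − x̄)⁴ = 327113.6563 ⇒ m₄ = 40889.20703
m₂² = 8315.16016
g_2 = m₄/m₂² − 3 = 4.91743 − 3 ≈ 1.917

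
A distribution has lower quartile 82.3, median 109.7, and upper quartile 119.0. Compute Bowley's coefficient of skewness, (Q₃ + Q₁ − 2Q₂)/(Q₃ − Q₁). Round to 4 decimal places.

numerator: Q₃ + Q₁ − 2Q₂ = 119.0 + 82.3 − 2×109.7 = -18.1000
denominator: Q₃ − Q₁ = 119.0 − 82.3 = 36.7000
Bowley skewness = -18.1000 / 36.7000 ≈ -0.4932

-0.4932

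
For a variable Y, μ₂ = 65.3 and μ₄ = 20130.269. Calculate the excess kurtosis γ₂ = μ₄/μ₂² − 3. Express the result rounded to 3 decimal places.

1.721

μ₂² = 65.3² = 4264.09000
μ₄/μ₂² = 20130.269 / 4264.09000 = 4.72088
γ₂ = 4.72088 − 3 ≈ 1.721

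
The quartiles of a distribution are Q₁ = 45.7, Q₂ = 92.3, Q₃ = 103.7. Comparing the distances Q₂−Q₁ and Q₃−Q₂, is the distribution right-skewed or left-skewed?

left-skewed

Q₂ − Q₁ = 46.6;  Q₃ − Q₂ = 11.4
Q₂ − Q₁ > Q₃ − Q₂ ⇒ the lower half is more spread out ⇒ left-skewed.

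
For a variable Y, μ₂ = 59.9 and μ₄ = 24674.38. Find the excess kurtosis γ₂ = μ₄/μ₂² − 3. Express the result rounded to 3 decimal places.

3.877

μ₂² = 59.9² = 3588.01000
μ₄/μ₂² = 24674.38 / 3588.01000 = 6.87690
γ₂ = 6.87690 − 3 ≈ 3.877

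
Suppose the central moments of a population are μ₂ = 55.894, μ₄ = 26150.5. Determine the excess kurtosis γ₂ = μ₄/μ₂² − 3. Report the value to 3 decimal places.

5.370

μ₂² = 55.894² = 3124.13924
μ₄/μ₂² = 26150.5 / 3124.13924 = 8.37047
γ₂ = 8.37047 − 3 ≈ 5.370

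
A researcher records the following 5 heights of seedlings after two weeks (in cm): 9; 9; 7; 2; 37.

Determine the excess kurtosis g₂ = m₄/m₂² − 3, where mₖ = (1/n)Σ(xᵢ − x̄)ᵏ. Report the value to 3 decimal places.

0.061

x̄ = 12.8000
Σ(xᵢ − x̄)² = 764.8000 ⇒ m₂ = 152.96000
Σ(xᵢ − x̄)⁴ = 358127.7760 ⇒ m₄ = 71625.55520
m₂² = 23396.76160
g₂ = m₄/m₂² − 3 = 3.06134 − 3 ≈ 0.061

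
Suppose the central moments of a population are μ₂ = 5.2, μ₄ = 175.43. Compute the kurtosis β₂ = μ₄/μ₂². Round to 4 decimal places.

6.4878

μ₂² = 5.2² = 27.04000
μ₄/μ₂² = 175.43 / 27.04000 = 6.48780
β₂ ≈ 6.4878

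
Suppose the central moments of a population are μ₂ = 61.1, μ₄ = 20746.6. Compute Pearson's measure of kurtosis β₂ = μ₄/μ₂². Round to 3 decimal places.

μ₂² = 61.1² = 3733.21000
μ₄/μ₂² = 20746.6 / 3733.21000 = 5.55731
β₂ ≈ 5.557

5.557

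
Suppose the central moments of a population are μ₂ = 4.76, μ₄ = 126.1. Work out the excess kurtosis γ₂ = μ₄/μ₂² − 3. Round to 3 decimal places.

μ₂² = 4.76² = 22.65760
μ₄/μ₂² = 126.1 / 22.65760 = 5.56546
γ₂ = 5.56546 − 3 ≈ 2.565

2.565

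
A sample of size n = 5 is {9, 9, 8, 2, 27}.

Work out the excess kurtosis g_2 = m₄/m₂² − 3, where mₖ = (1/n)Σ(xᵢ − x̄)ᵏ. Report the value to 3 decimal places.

-0.119

x̄ = 11.0000
Σ(xᵢ − x̄)² = 354.0000 ⇒ m₂ = 70.80000
Σ(xᵢ − x̄)⁴ = 72210.0000 ⇒ m₄ = 14442.00000
m₂² = 5012.64000
g_2 = m₄/m₂² − 3 = 2.88112 − 3 ≈ -0.119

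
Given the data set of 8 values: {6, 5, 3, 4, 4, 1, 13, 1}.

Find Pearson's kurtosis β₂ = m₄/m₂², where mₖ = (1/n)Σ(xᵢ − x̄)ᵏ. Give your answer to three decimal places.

x̄ = 4.6250
Σ(xᵢ − x̄)² = 101.8750 ⇒ m₂ = 12.73438
Σ(xᵢ − x̄)⁴ = 5275.9316 ⇒ m₄ = 659.49146
m₂² = 162.16431
β₂ = m₄/m₂² = 659.49146 / 162.16431 ≈ 4.067

4.067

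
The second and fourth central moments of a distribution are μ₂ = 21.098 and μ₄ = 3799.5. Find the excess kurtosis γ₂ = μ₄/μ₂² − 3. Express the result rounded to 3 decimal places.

μ₂² = 21.098² = 445.12560
μ₄/μ₂² = 3799.5 / 445.12560 = 8.53579
γ₂ = 8.53579 − 3 ≈ 5.536

5.536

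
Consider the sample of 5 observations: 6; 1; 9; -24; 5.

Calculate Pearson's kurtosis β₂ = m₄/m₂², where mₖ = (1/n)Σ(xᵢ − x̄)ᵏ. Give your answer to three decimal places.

3.025

x̄ = -0.6000
Σ(xᵢ − x̄)² = 717.2000 ⇒ m₂ = 143.44000
Σ(xᵢ − x̄)⁴ = 311202.8960 ⇒ m₄ = 62240.57920
m₂² = 20575.03360
β₂ = m₄/m₂² = 62240.57920 / 20575.03360 ≈ 3.025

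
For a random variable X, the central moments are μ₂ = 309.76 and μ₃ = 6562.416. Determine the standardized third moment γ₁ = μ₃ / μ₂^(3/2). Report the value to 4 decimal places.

σ = √μ₂ = √309.76 = 17.60000
σ³ = μ₂^(3/2) = 5451.77600
γ₁ = μ₃/σ³ = 6562.416 / 5451.77600 ≈ 1.2037

1.2037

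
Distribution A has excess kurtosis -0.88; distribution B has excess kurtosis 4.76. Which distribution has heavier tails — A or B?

B

Higher excess kurtosis ⇒ heavier tails relative to the normal distribution.
-0.88 vs 4.76: the larger is 4.76, so B has heavier tails. (B is leptokurtic — heavier-than-normal tails; the other is platykurtic.)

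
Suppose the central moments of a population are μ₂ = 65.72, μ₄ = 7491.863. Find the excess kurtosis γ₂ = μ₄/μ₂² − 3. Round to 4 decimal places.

-1.2654

μ₂² = 65.72² = 4319.11840
μ₄/μ₂² = 7491.863 / 4319.11840 = 1.73458
γ₂ = 1.73458 − 3 ≈ -1.2654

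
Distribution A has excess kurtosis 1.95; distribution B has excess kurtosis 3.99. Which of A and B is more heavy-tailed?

Higher excess kurtosis ⇒ heavier tails relative to the normal distribution.
1.95 vs 3.99: the larger is 3.99, so B has heavier tails.

B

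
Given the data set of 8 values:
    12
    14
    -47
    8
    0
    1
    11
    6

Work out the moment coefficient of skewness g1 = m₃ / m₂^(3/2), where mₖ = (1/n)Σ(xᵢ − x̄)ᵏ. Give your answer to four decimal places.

-1.9906

x̄ = (12 + 14 - 47 + 8 + 0 + 1 + 11 + 6) / 8 = 0.6250
deviations (xᵢ − x̄): 11.3750, 13.3750, -47.6250, 7.3750, -0.6250, 0.3750, 10.3750, 5.3750
Σ(xᵢ − x̄)² = 2767.8750 ⇒ m₂ = 2767.8750/8 = 345.98438
Σ(xᵢ − x̄)³ = -102482.7188 ⇒ m₃ = -102482.7188/8 = -12810.33984
m₂^(3/2) = 345.98438^(1.5) = 6435.53607
g1 = m₃ / m₂^(3/2) = -12810.33984 / 6435.53607 ≈ -1.9906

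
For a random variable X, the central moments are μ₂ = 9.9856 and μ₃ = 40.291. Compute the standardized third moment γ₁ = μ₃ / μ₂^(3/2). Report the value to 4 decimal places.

σ = √μ₂ = √9.9856 = 3.16000
σ³ = μ₂^(3/2) = 31.55450
γ₁ = μ₃/σ³ = 40.291 / 31.55450 ≈ 1.2769

1.2769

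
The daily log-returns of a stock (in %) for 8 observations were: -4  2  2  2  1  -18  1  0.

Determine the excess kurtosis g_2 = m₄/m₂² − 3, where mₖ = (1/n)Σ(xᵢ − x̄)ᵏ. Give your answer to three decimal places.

x̄ = -1.7500
Σ(xᵢ − x̄)² = 329.5000 ⇒ m₂ = 41.18750
Σ(xᵢ − x̄)⁴ = 70471.6563 ⇒ m₄ = 8808.95703
m₂² = 1696.41016
g_2 = m₄/m₂² − 3 = 5.19270 − 3 ≈ 2.193

2.193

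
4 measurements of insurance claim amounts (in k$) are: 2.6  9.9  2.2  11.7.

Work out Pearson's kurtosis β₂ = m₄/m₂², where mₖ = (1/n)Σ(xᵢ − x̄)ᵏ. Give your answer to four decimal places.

x̄ = 6.6000
Σ(xᵢ − x̄)² = 72.2600 ⇒ m₂ = 18.06500
Σ(xᵢ − x̄)⁴ = 1425.9218 ⇒ m₄ = 356.48045
m₂² = 326.34422
β₂ = m₄/m₂² = 356.48045 / 326.34422 ≈ 1.0923

1.0923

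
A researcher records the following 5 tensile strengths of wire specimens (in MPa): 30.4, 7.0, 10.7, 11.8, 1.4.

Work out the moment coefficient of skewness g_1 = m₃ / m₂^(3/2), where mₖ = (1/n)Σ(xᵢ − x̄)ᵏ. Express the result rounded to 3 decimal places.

x̄ = (30.4 + 7.0 + 10.7 + 11.8 + 1.4) / 5 = 12.2600
deviations (xᵢ − x̄): 18.1400, -5.2600, -1.5600, -0.4600, -10.8600
Σ(xᵢ − x̄)² = 477.3120 ⇒ m₂ = 477.3120/5 = 95.46240
Σ(xᵢ − x̄)³ = 4538.8918 ⇒ m₃ = 4538.8918/5 = 907.77835
m₂^(3/2) = 95.46240^(1.5) = 932.71406
g_1 = m₃ / m₂^(3/2) = 907.77835 / 932.71406 ≈ 0.973

0.973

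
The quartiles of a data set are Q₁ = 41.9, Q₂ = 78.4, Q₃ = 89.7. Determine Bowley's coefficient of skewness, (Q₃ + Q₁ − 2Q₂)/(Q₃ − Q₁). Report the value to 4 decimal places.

-0.5272

numerator: Q₃ + Q₁ − 2Q₂ = 89.7 + 41.9 − 2×78.4 = -25.2000
denominator: Q₃ − Q₁ = 89.7 − 41.9 = 47.8000
Bowley skewness = -25.2000 / 47.8000 ≈ -0.5272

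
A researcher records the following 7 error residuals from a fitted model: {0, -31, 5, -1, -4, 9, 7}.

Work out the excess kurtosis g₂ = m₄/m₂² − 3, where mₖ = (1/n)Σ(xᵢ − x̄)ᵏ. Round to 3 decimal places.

x̄ = -2.1429
Σ(xᵢ − x̄)² = 1100.8571 ⇒ m₂ = 157.26531
Σ(xᵢ − x̄)⁴ = 718488.9504 ⇒ m₄ = 102641.27863
m₂² = 24732.37651
g₂ = m₄/m₂² − 3 = 4.15008 − 3 ≈ 1.150

1.150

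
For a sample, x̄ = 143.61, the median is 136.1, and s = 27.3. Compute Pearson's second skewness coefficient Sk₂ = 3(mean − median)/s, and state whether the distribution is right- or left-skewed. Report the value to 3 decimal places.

Sk₂ = 3(143.61 − 136.1) / 27.3 = 3 × 7.5100 / 27.3
    = 22.5300 / 27.3 ≈ 0.825
Sk₂ > 0 ⇒ mean > median ⇒ right-skewed (positive skew).

0.825, right-skewed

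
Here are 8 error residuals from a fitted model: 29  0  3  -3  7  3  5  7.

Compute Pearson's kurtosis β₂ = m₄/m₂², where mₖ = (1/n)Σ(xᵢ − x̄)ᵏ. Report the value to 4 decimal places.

x̄ = 6.3750
Σ(xᵢ − x̄)² = 665.8750 ⇒ m₂ = 83.23438
Σ(xᵢ − x̄)⁴ = 271671.8066 ⇒ m₄ = 33958.97583
m₂² = 6927.96118
β₂ = m₄/m₂² = 33958.97583 / 6927.96118 ≈ 4.9017

4.9017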